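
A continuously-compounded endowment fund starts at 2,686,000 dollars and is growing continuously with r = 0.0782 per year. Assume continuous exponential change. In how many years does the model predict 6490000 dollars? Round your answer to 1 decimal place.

6490000 = 2686000 · e^(0.0782·t)
t = ln(6490000/2686000) / 0.0782 = ln(2.41623) / 0.0782 = 0.88221 / 0.0782

t ≈ 11.3 years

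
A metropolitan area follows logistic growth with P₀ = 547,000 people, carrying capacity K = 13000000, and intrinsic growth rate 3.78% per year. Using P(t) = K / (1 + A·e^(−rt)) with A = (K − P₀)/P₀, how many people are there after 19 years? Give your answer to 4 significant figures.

A = (13000000 − 547000)/547000 = 22.766
P(19) = 13000000 / (1 + 22.766·e^(−0.0378·19)) = 13000000 / (1 + 22.766·0.487629)
= 13000000 / 12.10136 ≈ 1074259.02

≈ 1,074,000 people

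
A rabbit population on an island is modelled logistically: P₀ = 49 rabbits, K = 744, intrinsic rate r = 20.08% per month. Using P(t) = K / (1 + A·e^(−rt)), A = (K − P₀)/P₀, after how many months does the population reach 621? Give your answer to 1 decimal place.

A = (744 − 49)/49 = 14.18367
621 = 744/(1 + 14.18367·e^(−0.2008t)) → 1 + 14.18367·e^(−0.2008t) = 1.19807
e^(−0.2008t) = 0.013964 → t = ln(71.61025)/0.2008 = 4.27124/0.2008

t ≈ 21.3 months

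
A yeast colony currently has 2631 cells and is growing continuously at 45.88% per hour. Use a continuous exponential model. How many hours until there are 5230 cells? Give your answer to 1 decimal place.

5230 = 2631 · e^(0.4588·t)
t = ln(5230/2631) / 0.4588 = ln(1.98784) / 0.4588 = 0.68705 / 0.4588

t ≈ 1.5 hours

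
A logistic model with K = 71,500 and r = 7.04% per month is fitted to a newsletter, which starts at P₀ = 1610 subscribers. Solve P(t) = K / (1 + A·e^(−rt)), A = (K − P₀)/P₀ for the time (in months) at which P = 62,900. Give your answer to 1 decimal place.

A = (71500 − 1610)/1610 = 43.40994
62900 = 71500/(1 + 43.40994·e^(−0.0704t)) → 1 + 43.40994·e^(−0.0704t) = 1.13672
e^(−0.0704t) = 0.00315 → t = ln(317.49827)/0.0704 = 5.76047/0.0704

t ≈ 81.8 months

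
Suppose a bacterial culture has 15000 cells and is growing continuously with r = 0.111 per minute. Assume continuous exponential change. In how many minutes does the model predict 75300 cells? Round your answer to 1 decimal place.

75300 = 15000 · e^(0.111·t)
t = ln(75300/15000) / 0.111 = ln(5.02) / 0.111 = 1.61343 / 0.111

t ≈ 14.5 minutes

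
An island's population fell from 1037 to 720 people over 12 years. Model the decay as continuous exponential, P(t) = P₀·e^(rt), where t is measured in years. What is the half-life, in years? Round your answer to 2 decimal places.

half-life ≈ 22.80 years

r = ln(720/1037) / 12 = ln(0.69431) / 12 ≈ -0.030403 per year
half-life = ln 2 / |r| = 0.69315 / 0.030403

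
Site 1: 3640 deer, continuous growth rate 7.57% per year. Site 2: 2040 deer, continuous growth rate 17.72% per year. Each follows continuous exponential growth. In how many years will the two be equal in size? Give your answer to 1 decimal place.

t ≈ 5.7 years

3640·e^(0.0757t) = 2040·e^(0.1772t)
3640/2040 = e^((0.1772 − 0.0757)t) → ln(1.78431) = 0.1015·t
t = 0.57903 / 0.1015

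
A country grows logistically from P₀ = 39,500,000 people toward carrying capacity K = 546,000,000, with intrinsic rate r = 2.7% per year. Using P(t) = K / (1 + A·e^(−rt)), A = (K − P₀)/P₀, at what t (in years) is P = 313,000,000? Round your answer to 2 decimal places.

A = (546000000 − 39500000)/39500000 = 12.82278
313000000 = 546000000/(1 + 12.82278·e^(−0.027t)) → 1 + 12.82278·e^(−0.027t) = 1.74441
e^(−0.027t) = 0.058054 → t = ln(17.22546)/0.027 = 2.84639/0.027

t ≈ 105.42 years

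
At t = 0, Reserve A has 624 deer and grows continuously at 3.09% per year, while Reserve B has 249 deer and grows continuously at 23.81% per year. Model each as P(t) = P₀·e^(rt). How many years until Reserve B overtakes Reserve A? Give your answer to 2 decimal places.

624·e^(0.0309t) = 249·e^(0.2381t)
624/249 = e^((0.2381 − 0.0309)t) → ln(2.50602) = 0.2072·t
t = 0.9187 / 0.2072

t ≈ 4.43 years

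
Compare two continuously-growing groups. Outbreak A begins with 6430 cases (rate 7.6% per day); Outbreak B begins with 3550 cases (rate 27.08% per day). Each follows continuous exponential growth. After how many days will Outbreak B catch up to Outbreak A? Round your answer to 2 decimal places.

6430·e^(0.076t) = 3550·e^(0.2708t)
6430/3550 = e^((0.2708 − 0.076)t) → ln(1.81127) = 0.1948·t
t = 0.59403 / 0.1948

t ≈ 3.05 days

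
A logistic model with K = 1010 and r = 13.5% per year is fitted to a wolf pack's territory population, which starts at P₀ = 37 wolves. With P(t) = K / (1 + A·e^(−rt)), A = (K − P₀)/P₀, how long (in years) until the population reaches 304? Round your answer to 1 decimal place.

t ≈ 18.0 years

A = (1010 − 37)/37 = 26.2973
304 = 1010/(1 + 26.2973·e^(−0.135t)) → 1 + 26.2973·e^(−0.135t) = 3.32237
e^(−0.135t) = 0.088312 → t = ln(11.32348)/0.135 = 2.42688/0.135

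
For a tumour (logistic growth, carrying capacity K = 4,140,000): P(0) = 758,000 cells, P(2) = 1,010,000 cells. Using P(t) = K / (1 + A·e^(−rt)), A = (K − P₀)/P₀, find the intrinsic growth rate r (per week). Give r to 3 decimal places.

r ≈ 0.182 per week

A = (4140000 − 758000)/758000 = 4.46174
1010000 = 4140000/(1 + 4.46174·e^(−r·2)) → e^(−2r) = (4.09901 − 1)/4.46174 = 0.694574
r = −ln(0.694574)/2 = 0.36446/2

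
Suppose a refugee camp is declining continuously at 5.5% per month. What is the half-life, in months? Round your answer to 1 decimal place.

half-life ≈ 12.6 months

half-life = ln(2) / |r| = 0.69315 / 0.055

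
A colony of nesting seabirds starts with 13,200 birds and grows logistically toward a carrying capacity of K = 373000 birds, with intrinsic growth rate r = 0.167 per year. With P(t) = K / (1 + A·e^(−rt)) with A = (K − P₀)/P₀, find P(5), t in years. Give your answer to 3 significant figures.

≈ 29,100 birds

A = (373000 − 13200)/13200 = 27.25758
P(5) = 373000 / (1 + 27.25758·e^(−0.167·5)) = 373000 / (1 + 27.25758·0.433874)
= 373000 / 12.82637 ≈ 29080.72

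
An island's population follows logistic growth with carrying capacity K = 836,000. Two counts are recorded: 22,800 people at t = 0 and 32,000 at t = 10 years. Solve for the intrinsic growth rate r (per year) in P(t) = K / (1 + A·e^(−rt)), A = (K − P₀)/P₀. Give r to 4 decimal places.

r ≈ 0.0350 per year

A = (836000 − 22800)/22800 = 35.66667
32000 = 836000/(1 + 35.66667·e^(−r·10)) → e^(−10r) = (26.125 − 1)/35.66667 = 0.704439
r = −ln(0.704439)/10 = 0.35035/10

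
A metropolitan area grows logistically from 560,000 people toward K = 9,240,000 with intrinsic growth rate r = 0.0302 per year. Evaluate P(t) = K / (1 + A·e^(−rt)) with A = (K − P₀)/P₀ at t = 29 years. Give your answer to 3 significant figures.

≈ 1,240,000 people

A = (9240000 − 560000)/560000 = 15.5
P(29) = 9240000 / (1 + 15.5·e^(−0.0302·29)) = 9240000 / (1 + 15.5·0.416529)
= 9240000 / 7.45619 ≈ 1239238.1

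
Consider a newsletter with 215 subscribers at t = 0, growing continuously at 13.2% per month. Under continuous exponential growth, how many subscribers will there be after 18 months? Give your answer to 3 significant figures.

≈ 2,310 subscribers

P(18) = 215 · e^(0.132·18) = 215 · e^(2.376)
= 215 · 10.76177 ≈ 2313.78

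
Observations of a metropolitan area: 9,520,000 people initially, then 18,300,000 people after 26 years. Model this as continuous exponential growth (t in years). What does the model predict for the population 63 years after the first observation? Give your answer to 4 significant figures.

≈ 46,380,000 people

r = ln(18300000/9520000) / 26 ≈ 0.025135 per year
P(63) = 9520000 · e^(0.025135·63) = 9520000 · 4.87196 ≈ 46381035.96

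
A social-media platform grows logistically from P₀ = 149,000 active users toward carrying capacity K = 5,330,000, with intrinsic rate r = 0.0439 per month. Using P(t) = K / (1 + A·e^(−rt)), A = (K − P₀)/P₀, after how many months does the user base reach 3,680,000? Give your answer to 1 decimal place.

t ≈ 99.1 months

A = (5330000 − 149000)/149000 = 34.77181
3680000 = 5330000/(1 + 34.77181·e^(−0.0439t)) → 1 + 34.77181·e^(−0.0439t) = 1.44837
e^(−0.0439t) = 0.012895 → t = ln(77.55168)/0.0439 = 4.35094/0.0439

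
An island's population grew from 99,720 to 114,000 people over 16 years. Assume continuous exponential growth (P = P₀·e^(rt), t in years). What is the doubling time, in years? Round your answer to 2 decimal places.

r = ln(114000/99720) / 16 = ln(1.1432) / 16 ≈ 0.008365 per year
doubling time = ln 2 / |r| = 0.69315 / 0.008365

doubling time ≈ 82.87 years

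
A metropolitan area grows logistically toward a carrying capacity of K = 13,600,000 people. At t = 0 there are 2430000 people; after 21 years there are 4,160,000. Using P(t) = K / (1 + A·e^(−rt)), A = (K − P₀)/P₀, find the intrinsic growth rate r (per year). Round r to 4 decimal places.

r ≈ 0.0336 per year

A = (13600000 − 2430000)/2430000 = 4.59671
4160000 = 13600000/(1 + 4.59671·e^(−r·21)) → e^(−21r) = (3.26923 − 1)/4.59671 = 0.493664
r = −ln(0.493664)/21 = 0.7059/21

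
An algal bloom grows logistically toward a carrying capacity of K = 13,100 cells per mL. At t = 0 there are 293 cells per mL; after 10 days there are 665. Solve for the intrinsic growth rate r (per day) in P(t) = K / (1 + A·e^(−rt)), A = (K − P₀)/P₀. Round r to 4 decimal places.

A = (13100 − 293)/293 = 43.7099
665 = 13100/(1 + 43.7099·e^(−r·10)) → e^(−10r) = (19.69925 − 1)/43.7099 = 0.427804
r = −ln(0.427804)/10 = 0.84909/10

r ≈ 0.0849 per day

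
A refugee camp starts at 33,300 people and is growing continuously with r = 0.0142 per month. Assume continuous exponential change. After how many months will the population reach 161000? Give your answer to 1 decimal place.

t ≈ 111.0 months

161000 = 33300 · e^(0.0142·t)
t = ln(161000/33300) / 0.0142 = ln(4.83483) / 0.0142 = 1.57585 / 0.0142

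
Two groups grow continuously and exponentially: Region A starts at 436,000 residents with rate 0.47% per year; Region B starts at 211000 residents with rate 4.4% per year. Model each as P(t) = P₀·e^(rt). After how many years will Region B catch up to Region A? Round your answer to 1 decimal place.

t ≈ 18.5 years

436000·e^(0.0047t) = 211000·e^(0.044t)
436000/211000 = e^((0.044 − 0.0047)t) → ln(2.06635) = 0.0393·t
t = 0.72578 / 0.0393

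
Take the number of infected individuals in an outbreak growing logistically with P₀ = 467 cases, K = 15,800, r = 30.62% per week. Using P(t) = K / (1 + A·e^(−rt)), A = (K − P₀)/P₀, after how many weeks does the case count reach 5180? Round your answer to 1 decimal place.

A = (15800 − 467)/467 = 32.83298
5180 = 15800/(1 + 32.83298·e^(−0.3062t)) → 1 + 32.83298·e^(−0.3062t) = 3.05019
e^(−0.3062t) = 0.062443 → t = ln(16.01458)/0.3062 = 2.7735/0.3062

t ≈ 9.1 weeks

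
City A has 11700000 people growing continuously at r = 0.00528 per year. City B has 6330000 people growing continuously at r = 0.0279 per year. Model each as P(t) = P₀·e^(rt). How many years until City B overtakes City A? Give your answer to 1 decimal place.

11700000·e^(0.00528t) = 6330000·e^(0.0279t)
11700000/6330000 = e^((0.0279 − 0.00528)t) → ln(1.84834) = 0.02262·t
t = 0.61429 / 0.02262

t ≈ 27.2 years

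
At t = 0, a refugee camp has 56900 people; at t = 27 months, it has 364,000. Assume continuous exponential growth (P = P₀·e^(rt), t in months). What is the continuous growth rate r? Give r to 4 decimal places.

r ≈ 0.0687 per month

364000 = 56900 · e^(r·27)
e^(27r) = 364000/56900 = 6.39719
r = ln(6.39719) / 27 = 1.85586 / 27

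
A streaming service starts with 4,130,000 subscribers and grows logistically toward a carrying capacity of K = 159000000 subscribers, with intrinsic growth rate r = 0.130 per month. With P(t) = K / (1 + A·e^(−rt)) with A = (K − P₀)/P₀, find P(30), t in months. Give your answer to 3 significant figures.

≈ 90,400,000 subscribers

A = (159000000 − 4130000)/4130000 = 37.49879
P(30) = 159000000 / (1 + 37.49879·e^(−0.13·30)) = 159000000 / (1 + 37.49879·0.020242)
= 159000000 / 1.75905 ≈ 90389844.24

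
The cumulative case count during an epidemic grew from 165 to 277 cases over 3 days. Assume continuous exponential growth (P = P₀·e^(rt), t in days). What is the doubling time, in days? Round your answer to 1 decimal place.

r = ln(277/165) / 3 = ln(1.67879) / 3 ≈ 0.172691 per day
doubling time = ln 2 / |r| = 0.69315 / 0.172691

doubling time ≈ 4.0 days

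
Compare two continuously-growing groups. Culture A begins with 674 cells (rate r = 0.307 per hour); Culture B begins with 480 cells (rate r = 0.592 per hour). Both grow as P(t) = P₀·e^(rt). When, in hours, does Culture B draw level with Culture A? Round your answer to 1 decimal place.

t ≈ 1.2 hours

674·e^(0.307t) = 480·e^(0.592t)
674/480 = e^((0.592 − 0.307)t) → ln(1.40417) = 0.285·t
t = 0.33944 / 0.285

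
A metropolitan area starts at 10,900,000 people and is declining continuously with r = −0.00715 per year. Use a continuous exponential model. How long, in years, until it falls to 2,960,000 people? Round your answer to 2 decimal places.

2960000 = 10900000 · e^(-0.00715·t)
t = ln(2960000/10900000) / -0.00715 = ln(0.27156) / -0.00715 = -1.30357 / -0.00715

t ≈ 182.32 years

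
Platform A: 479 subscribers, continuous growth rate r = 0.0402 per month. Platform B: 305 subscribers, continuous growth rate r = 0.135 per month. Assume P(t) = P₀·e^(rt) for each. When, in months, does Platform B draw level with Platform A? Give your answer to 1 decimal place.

479·e^(0.0402t) = 305·e^(0.135t)
479/305 = e^((0.135 − 0.0402)t) → ln(1.57049) = 0.0948·t
t = 0.45139 / 0.0948

t ≈ 4.8 months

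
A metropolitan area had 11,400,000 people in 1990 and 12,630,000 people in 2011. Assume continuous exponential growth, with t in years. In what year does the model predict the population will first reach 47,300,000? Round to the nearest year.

year 2282

r = ln(12630000/11400000) / 21 = 0.10246/21 ≈ 0.004879 per year
t = ln(47300000/11400000) / r = 1.4229/0.004879 ≈ 291.63 years after 1990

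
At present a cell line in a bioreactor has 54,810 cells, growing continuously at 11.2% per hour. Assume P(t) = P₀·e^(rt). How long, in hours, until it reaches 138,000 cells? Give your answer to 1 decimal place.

138000 = 54810 · e^(0.112·t)
t = ln(138000/54810) / 0.112 = ln(2.51779) / 0.112 = 0.92338 / 0.112

t ≈ 8.2 hours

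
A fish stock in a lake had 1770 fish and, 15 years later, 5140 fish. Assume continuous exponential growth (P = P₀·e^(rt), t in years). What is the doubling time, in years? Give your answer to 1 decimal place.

doubling time ≈ 9.8 years

r = ln(5140/1770) / 15 = ln(2.90395) / 15 ≈ 0.071072 per year
doubling time = ln 2 / |r| = 0.69315 / 0.071072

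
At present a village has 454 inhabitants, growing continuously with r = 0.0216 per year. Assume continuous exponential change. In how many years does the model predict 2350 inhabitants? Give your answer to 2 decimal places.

2350 = 454 · e^(0.0216·t)
t = ln(2350/454) / 0.0216 = ln(5.17621) / 0.0216 = 1.64407 / 0.0216

t ≈ 76.11 years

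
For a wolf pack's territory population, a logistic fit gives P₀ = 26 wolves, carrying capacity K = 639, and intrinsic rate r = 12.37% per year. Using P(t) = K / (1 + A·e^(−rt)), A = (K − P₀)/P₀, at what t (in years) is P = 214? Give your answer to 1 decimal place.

t ≈ 20.0 years

A = (639 − 26)/26 = 23.57692
214 = 639/(1 + 23.57692·e^(−0.1237t)) → 1 + 23.57692·e^(−0.1237t) = 2.98598
e^(−0.1237t) = 0.084234 → t = ln(11.87167)/0.1237 = 2.47416/0.1237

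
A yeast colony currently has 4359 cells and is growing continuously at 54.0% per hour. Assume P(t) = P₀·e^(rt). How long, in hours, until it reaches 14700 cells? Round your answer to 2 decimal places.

14700 = 4359 · e^(0.54·t)
t = ln(14700/4359) / 0.54 = ln(3.37233) / 0.54 = 1.2156 / 0.54

t ≈ 2.25 hours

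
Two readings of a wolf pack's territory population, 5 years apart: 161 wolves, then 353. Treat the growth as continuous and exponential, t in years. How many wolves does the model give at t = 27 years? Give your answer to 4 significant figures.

r = ln(353/161) / 5 ≈ 0.157013 per year
P(27) = 161 · e^(0.157013·27) = 161 · 69.36233 ≈ 11167.34

≈ 11,170 wolves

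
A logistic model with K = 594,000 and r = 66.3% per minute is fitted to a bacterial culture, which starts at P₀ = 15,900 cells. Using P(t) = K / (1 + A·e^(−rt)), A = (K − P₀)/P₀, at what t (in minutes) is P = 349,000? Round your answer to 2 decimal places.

t ≈ 5.95 minutes

A = (594000 − 15900)/15900 = 36.35849
349000 = 594000/(1 + 36.35849·e^(−0.663t)) → 1 + 36.35849·e^(−0.663t) = 1.70201
e^(−0.663t) = 0.019308 → t = ln(51.7923)/0.663 = 3.94724/0.663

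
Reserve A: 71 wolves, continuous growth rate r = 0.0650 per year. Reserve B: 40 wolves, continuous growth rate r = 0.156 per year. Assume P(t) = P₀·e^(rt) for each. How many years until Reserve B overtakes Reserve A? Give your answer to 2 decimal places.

71·e^(0.065t) = 40·e^(0.156t)
71/40 = e^((0.156 − 0.065)t) → ln(1.775) = 0.091·t
t = 0.5738 / 0.091

t ≈ 6.31 years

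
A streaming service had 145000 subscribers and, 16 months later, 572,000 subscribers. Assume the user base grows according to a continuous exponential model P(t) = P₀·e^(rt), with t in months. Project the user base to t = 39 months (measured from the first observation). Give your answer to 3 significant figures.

≈ 4,110,000 subscribers

r = ln(572000/145000) / 16 ≈ 0.085775 per month
P(39) = 145000 · e^(0.085775·39) = 145000 · 28.36732 ≈ 4113261.47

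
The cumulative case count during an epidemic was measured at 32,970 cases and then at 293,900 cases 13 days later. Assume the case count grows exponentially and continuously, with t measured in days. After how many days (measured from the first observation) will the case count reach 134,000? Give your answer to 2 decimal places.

r = ln(293900/32970) / 13 ≈ 0.16828 per day
t = ln(134000/32970) / r = 1.40224 / 0.16828 ≈ 8.333

t ≈ 8.33 days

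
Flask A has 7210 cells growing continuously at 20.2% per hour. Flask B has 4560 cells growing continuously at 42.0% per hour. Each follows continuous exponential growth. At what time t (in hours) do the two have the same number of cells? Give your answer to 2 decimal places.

7210·e^(0.202t) = 4560·e^(0.42t)
7210/4560 = e^((0.42 − 0.202)t) → ln(1.58114) = 0.218·t
t = 0.45815 / 0.218

t ≈ 2.10 hours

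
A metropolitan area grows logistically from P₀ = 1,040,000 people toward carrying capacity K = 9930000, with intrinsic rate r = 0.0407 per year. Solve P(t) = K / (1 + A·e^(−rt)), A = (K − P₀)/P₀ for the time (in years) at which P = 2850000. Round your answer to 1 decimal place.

t ≈ 30.4 years

A = (9930000 − 1040000)/1040000 = 8.54808
2850000 = 9930000/(1 + 8.54808·e^(−0.0407t)) → 1 + 8.54808·e^(−0.0407t) = 3.48421
e^(−0.0407t) = 0.290616 → t = ln(3.44096)/0.0407 = 1.23575/0.0407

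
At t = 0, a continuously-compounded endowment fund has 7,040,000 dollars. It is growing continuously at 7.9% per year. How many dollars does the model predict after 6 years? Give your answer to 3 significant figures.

P(6) = 7040000 · e^(0.079·6) = 7040000 · e^(0.474)
= 7040000 · 1.60641 ≈ 11309105.19

≈ 11,300,000 dollars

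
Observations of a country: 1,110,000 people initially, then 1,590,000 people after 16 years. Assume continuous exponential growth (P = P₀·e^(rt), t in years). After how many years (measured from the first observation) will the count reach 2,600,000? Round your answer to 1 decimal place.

r = ln(1590000/1110000) / 16 ≈ 0.022461 per year
t = ln(2600000/1110000) / r = 0.85115 / 0.022461 ≈ 37.895

t ≈ 37.9 years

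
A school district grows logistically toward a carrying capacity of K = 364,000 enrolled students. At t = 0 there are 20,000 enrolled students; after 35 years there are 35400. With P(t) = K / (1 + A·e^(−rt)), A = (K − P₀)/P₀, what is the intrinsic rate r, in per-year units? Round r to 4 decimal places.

A = (364000 − 20000)/20000 = 17.2
35400 = 364000/(1 + 17.2·e^(−r·35)) → e^(−35r) = (10.28249 − 1)/17.2 = 0.539679
r = −ln(0.539679)/35 = 0.61678/35

r ≈ 0.0176 per year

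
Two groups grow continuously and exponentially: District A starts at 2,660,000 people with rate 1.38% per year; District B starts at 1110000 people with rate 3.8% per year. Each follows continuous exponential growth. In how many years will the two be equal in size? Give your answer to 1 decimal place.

2660000·e^(0.0138t) = 1110000·e^(0.038t)
2660000/1110000 = e^((0.038 − 0.0138)t) → ln(2.3964) = 0.0242·t
t = 0.87397 / 0.0242

t ≈ 36.1 years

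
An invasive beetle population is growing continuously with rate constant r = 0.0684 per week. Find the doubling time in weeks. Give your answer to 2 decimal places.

doubling time ≈ 10.13 weeks

doubling time = ln(2) / |r| = 0.69315 / 0.0684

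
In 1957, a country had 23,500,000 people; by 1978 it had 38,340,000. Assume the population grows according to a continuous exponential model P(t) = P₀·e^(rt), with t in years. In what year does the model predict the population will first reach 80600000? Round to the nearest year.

year 2010

r = ln(38340000/23500000) / 21 = 0.48949/21 ≈ 0.023309 per year
t = ln(80600000/23500000) / r = 1.2325/0.023309 ≈ 52.88 years after 1957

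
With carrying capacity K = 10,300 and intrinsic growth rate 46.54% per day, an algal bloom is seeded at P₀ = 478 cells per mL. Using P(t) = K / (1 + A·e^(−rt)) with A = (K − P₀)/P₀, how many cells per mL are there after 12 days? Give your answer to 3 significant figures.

A = (10300 − 478)/478 = 20.54812
P(12) = 10300 / (1 + 20.54812·e^(−0.4654·12)) = 10300 / (1 + 20.54812·0.003755)
= 10300 / 1.07715 ≈ 9562.29

≈ 9,560 cells per mL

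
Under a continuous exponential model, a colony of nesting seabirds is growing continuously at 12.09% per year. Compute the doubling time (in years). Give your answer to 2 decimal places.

doubling time = ln(2) / |r| = 0.69315 / 0.1209

doubling time ≈ 5.73 years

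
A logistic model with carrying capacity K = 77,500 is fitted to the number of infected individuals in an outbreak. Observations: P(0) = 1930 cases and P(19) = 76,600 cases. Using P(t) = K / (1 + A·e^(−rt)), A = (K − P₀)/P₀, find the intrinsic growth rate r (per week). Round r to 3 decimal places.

r ≈ 0.427 per week

A = (77500 − 1930)/1930 = 39.15544
76600 = 77500/(1 + 39.15544·e^(−r·19)) → e^(−19r) = (1.01175 − 1)/39.15544 = 0.0003
r = −ln(0.0003)/19 = 8.1115/19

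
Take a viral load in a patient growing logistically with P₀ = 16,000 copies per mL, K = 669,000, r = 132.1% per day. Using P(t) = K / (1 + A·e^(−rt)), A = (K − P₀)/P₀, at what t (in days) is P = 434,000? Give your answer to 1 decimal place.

A = (669000 − 16000)/16000 = 40.8125
434000 = 669000/(1 + 40.8125·e^(−1.321t)) → 1 + 40.8125·e^(−1.321t) = 1.54147
e^(−1.321t) = 0.013267 → t = ln(75.37287)/1.321 = 4.32245/1.321

t ≈ 3.3 days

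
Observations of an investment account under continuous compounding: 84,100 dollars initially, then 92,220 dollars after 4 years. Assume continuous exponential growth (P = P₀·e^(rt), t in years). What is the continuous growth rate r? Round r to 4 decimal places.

r ≈ 0.0230 per year

92220 = 84100 · e^(r·4)
e^(4r) = 92220/84100 = 1.09655
r = ln(1.09655) / 4 = 0.09217 / 4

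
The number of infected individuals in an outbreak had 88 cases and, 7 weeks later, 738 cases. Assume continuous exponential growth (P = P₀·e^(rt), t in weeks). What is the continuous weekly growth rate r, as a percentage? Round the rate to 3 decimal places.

r ≈ 30.380% per week

738 = 88 · e^(r·7)
e^(7r) = 738/88 = 8.38636
r = ln(8.38636) / 7 = 2.12661 / 7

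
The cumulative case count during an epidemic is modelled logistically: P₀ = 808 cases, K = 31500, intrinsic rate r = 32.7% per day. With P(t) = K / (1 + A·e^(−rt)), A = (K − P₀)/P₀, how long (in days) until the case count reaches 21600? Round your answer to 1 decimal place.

A = (31500 − 808)/808 = 37.98515
21600 = 31500/(1 + 37.98515·e^(−0.327t)) → 1 + 37.98515·e^(−0.327t) = 1.45833
e^(−0.327t) = 0.012066 → t = ln(82.87669)/0.327 = 4.41735/0.327

t ≈ 13.5 days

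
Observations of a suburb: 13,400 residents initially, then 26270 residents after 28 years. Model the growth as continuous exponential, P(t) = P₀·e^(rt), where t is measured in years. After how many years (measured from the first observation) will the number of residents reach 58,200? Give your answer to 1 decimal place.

r = ln(26270/13400) / 28 ≈ 0.024042 per year
t = ln(58200/13400) / r = 1.46863 / 0.024042 ≈ 61.086

t ≈ 61.1 years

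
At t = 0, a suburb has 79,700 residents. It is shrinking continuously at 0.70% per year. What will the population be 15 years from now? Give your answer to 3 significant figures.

P(15) = 79700 · e^(-0.007·15) = 79700 · e^(-0.105)
= 79700 · 0.90032 ≈ 71755.86

≈ 71,800 residents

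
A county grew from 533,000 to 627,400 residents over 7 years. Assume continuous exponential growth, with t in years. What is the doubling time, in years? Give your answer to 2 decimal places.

doubling time ≈ 29.76 years

r = ln(627400/533000) / 7 = ln(1.17711) / 7 ≈ 0.023295 per year
doubling time = ln 2 / |r| = 0.69315 / 0.023295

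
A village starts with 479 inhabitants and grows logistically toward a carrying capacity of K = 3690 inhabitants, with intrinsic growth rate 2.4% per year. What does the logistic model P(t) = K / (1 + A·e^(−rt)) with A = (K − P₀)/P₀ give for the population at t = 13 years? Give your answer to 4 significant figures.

≈ 624.7 inhabitants

A = (3690 − 479)/479 = 6.70355
P(13) = 3690 / (1 + 6.70355·e^(−0.024·13)) = 3690 / (1 + 6.70355·0.731982)
= 3690 / 5.90687 ≈ 624.7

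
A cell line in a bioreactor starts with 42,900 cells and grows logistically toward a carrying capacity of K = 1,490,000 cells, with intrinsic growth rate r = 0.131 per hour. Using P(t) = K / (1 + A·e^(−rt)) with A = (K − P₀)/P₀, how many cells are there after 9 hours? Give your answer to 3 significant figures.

A = (1490000 − 42900)/42900 = 33.73193
P(9) = 1490000 / (1 + 33.73193·e^(−0.131·9)) = 1490000 / (1 + 33.73193·0.307586)
= 1490000 / 11.37548 ≈ 130983.52

≈ 131,000 cells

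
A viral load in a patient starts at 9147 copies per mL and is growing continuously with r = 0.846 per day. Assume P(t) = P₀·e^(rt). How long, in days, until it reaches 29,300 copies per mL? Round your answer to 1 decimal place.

t ≈ 1.4 days

29300 = 9147 · e^(0.846·t)
t = ln(29300/9147) / 0.846 = ln(3.20324) / 0.846 = 1.16416 / 0.846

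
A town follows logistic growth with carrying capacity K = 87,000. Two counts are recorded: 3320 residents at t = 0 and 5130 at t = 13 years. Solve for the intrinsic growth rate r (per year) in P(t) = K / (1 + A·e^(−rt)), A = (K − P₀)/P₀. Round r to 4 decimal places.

r ≈ 0.0352 per year

A = (87000 − 3320)/3320 = 25.20482
5130 = 87000/(1 + 25.20482·e^(−r·13)) → e^(−13r) = (16.95906 − 1)/25.20482 = 0.633175
r = −ln(0.633175)/13 = 0.45701/13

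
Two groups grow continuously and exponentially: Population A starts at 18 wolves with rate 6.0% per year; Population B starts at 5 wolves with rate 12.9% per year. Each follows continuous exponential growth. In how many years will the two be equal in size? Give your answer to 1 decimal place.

18·e^(0.06t) = 5·e^(0.129t)
18/5 = e^((0.129 − 0.06)t) → ln(3.6) = 0.069·t
t = 1.28093 / 0.069

t ≈ 18.6 years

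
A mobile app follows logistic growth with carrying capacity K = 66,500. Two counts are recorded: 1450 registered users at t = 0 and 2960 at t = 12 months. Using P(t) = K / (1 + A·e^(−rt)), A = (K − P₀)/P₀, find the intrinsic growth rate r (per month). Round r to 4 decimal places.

r ≈ 0.0614 per month

A = (66500 − 1450)/1450 = 44.86207
2960 = 66500/(1 + 44.86207·e^(−r·12)) → e^(−12r) = (22.46622 − 1)/44.86207 = 0.478494
r = −ln(0.478494)/12 = 0.73711/12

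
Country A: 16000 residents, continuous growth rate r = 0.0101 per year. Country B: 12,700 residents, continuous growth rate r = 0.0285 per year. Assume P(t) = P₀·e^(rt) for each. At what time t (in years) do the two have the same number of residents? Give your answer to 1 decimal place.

t ≈ 12.6 years

16000·e^(0.0101t) = 12700·e^(0.0285t)
16000/12700 = e^((0.0285 − 0.0101)t) → ln(1.25984) = 0.0184·t
t = 0.23099 / 0.0184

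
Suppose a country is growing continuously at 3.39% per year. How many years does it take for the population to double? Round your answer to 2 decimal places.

doubling time ≈ 20.45 years

doubling time = ln(2) / |r| = 0.69315 / 0.0339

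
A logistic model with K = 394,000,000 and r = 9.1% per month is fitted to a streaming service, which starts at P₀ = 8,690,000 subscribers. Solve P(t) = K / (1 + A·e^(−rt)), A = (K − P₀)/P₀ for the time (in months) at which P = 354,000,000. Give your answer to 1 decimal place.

t ≈ 65.6 months

A = (394000000 − 8690000)/8690000 = 44.33947
354000000 = 394000000/(1 + 44.33947·e^(−0.091t)) → 1 + 44.33947·e^(−0.091t) = 1.11299
e^(−0.091t) = 0.002548 → t = ln(392.40432)/0.091 = 5.97229/0.091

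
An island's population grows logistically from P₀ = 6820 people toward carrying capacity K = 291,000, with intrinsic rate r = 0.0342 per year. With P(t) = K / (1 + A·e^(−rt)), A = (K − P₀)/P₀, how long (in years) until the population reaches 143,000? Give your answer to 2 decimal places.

A = (291000 − 6820)/6820 = 41.66862
143000 = 291000/(1 + 41.66862·e^(−0.0342t)) → 1 + 41.66862·e^(−0.0342t) = 2.03497
e^(−0.0342t) = 0.024838 → t = ln(40.2609)/0.0342 = 3.69538/0.0342

t ≈ 108.05 years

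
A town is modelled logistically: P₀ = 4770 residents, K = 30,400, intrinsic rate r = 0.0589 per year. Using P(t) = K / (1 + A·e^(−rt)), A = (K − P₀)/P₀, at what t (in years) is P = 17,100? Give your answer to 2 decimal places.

A = (30400 − 4770)/4770 = 5.37317
17100 = 30400/(1 + 5.37317·e^(−0.0589t)) → 1 + 5.37317·e^(−0.0589t) = 1.77778
e^(−0.0589t) = 0.144752 → t = ln(6.90836)/0.0589 = 1.93273/0.0589

t ≈ 32.81 years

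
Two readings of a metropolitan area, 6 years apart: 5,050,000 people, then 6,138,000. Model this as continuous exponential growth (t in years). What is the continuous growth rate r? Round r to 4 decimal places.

r ≈ 0.0325 per year

6138000 = 5050000 · e^(r·6)
e^(6r) = 6138000/5050000 = 1.21545
r = ln(1.21545) / 6 = 0.19511 / 6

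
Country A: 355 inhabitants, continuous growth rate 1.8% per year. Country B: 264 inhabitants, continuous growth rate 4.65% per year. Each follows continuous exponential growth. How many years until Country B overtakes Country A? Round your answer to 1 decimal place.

t ≈ 10.4 years

355·e^(0.018t) = 264·e^(0.0465t)
355/264 = e^((0.0465 − 0.018)t) → ln(1.3447) = 0.0285·t
t = 0.29617 / 0.0285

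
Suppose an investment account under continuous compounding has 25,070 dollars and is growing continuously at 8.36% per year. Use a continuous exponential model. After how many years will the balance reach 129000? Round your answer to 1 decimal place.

129000 = 25070 · e^(0.0836·t)
t = ln(129000/25070) / 0.0836 = ln(5.14559) / 0.0836 = 1.63814 / 0.0836

t ≈ 19.6 years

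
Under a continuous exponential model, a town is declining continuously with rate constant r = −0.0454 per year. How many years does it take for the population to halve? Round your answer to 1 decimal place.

half-life ≈ 15.3 years

half-life = ln(2) / |r| = 0.69315 / 0.0454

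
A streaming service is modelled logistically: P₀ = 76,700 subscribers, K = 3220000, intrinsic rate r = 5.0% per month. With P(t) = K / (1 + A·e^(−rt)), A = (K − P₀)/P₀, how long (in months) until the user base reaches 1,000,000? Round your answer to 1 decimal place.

A = (3220000 − 76700)/76700 = 40.98175
1000000 = 3220000/(1 + 40.98175·e^(−0.05t)) → 1 + 40.98175·e^(−0.05t) = 3.22
e^(−0.05t) = 0.05417 → t = ln(18.46025)/0.05 = 2.91562/0.05

t ≈ 58.3 months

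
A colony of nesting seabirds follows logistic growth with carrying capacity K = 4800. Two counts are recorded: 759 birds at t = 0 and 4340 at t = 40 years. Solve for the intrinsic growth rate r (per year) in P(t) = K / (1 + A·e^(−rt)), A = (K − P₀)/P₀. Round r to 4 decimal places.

r ≈ 0.0979 per year

A = (4800 − 759)/759 = 5.32411
4340 = 4800/(1 + 5.32411·e^(−r·40)) → e^(−40r) = (1.10599 − 1)/5.32411 = 0.019908
r = −ln(0.019908)/40 = 3.91665/40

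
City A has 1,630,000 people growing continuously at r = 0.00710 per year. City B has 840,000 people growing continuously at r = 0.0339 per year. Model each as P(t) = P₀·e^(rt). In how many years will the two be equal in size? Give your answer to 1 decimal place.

1630000·e^(0.0071t) = 840000·e^(0.0339t)
1630000/840000 = e^((0.0339 − 0.0071)t) → ln(1.94048) = 0.0268·t
t = 0.66293 / 0.0268

t ≈ 24.7 years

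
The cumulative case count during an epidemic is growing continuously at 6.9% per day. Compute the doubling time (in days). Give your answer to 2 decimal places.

doubling time ≈ 10.05 days

doubling time = ln(2) / |r| = 0.69315 / 0.069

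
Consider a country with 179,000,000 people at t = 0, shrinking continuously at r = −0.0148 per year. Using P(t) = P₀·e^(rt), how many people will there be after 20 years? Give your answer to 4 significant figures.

P(20) = 179000000 · e^(-0.0148·20) = 179000000 · e^(-0.296)
= 179000000 · 0.74379 ≈ 133137949.62

≈ 133,100,000 people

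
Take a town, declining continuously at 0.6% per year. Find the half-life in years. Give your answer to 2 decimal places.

half-life = ln(2) / |r| = 0.69315 / 0.006

half-life ≈ 115.52 years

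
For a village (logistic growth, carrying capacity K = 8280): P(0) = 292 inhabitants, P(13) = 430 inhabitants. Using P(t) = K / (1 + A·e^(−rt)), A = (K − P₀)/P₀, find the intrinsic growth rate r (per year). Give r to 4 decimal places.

A = (8280 − 292)/292 = 27.35616
430 = 8280/(1 + 27.35616·e^(−r·13)) → e^(−13r) = (19.25581 − 1)/27.35616 = 0.667338
r = −ln(0.667338)/13 = 0.40446/13

r ≈ 0.0311 per year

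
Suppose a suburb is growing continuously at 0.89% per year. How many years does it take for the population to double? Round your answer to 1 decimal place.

doubling time ≈ 77.9 years

doubling time = ln(2) / |r| = 0.69315 / 0.0089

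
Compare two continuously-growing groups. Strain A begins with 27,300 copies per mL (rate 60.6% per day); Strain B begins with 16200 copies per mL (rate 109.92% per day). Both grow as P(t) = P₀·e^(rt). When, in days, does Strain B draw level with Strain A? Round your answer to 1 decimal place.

t ≈ 1.1 days

27300·e^(0.606t) = 16200·e^(1.0992t)
27300/16200 = e^((1.0992 − 0.606)t) → ln(1.68519) = 0.4932·t
t = 0.52188 / 0.4932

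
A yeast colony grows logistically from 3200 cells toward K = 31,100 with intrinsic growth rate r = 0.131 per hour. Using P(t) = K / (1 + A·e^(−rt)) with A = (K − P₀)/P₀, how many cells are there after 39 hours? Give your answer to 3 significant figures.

≈ 29,500 cells

A = (31100 − 3200)/3200 = 8.71875
P(39) = 31100 / (1 + 8.71875·e^(−0.131·39)) = 31100 / (1 + 8.71875·0.006042)
= 31100 / 1.05268 ≈ 29543.65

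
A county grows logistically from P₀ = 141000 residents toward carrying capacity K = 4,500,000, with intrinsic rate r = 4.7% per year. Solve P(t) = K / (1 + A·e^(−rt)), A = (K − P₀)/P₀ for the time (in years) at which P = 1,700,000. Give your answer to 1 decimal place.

t ≈ 62.4 years

A = (4500000 − 141000)/141000 = 30.91489
1700000 = 4500000/(1 + 30.91489·e^(−0.047t)) → 1 + 30.91489·e^(−0.047t) = 2.64706
e^(−0.047t) = 0.053277 → t = ln(18.76976)/0.047 = 2.93225/0.047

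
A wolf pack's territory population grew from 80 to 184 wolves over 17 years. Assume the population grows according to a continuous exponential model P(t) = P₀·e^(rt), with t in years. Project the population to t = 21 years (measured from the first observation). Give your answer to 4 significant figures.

r = ln(184/80) / 17 ≈ 0.048995 per year
P(21) = 80 · e^(0.048995·21) = 80 · 2.79795 ≈ 223.84

≈ 223.8 wolves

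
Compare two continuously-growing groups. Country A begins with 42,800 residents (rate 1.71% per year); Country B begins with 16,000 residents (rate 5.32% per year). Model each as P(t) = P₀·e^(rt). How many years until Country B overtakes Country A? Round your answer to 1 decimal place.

42800·e^(0.0171t) = 16000·e^(0.0532t)
42800/16000 = e^((0.0532 − 0.0171)t) → ln(2.675) = 0.0361·t
t = 0.98395 / 0.0361

t ≈ 27.3 years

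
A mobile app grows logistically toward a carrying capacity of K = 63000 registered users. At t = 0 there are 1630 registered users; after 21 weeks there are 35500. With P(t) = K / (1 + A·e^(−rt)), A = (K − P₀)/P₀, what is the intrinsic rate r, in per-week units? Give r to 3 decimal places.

A = (63000 − 1630)/1630 = 37.65031
35500 = 63000/(1 + 37.65031·e^(−r·21)) → e^(−21r) = (1.77465 − 1)/37.65031 = 0.020575
r = −ln(0.020575)/21 = 3.88369/21

r ≈ 0.185 per week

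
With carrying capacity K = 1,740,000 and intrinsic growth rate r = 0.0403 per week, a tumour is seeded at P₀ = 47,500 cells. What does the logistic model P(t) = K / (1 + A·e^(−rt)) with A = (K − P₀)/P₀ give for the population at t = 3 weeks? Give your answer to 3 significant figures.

≈ 53,400 cells

A = (1740000 − 47500)/47500 = 35.63158
P(3) = 1740000 / (1 + 35.63158·e^(−0.0403·3)) = 1740000 / (1 + 35.63158·0.886123)
= 1740000 / 32.57395 ≈ 53416.92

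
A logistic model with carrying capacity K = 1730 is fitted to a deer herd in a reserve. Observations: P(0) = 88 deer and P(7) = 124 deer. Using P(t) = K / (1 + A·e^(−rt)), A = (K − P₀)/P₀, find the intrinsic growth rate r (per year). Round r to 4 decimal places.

r ≈ 0.0522 per year

A = (1730 − 88)/88 = 18.65909
124 = 1730/(1 + 18.65909·e^(−r·7)) → e^(−7r) = (13.95161 − 1)/18.65909 = 0.694118
r = −ln(0.694118)/7 = 0.36511/7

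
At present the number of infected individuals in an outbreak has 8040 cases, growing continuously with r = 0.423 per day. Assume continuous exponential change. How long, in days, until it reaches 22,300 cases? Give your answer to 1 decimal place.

22300 = 8040 · e^(0.423·t)
t = ln(22300/8040) / 0.423 = ln(2.77363) / 0.423 = 1.02016 / 0.423

t ≈ 2.4 days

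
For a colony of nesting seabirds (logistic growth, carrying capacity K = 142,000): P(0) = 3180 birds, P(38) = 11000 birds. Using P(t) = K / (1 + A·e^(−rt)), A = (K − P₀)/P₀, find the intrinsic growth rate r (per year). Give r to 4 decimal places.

r ≈ 0.0342 per year

A = (142000 − 3180)/3180 = 43.65409
11000 = 142000/(1 + 43.65409·e^(−r·38)) → e^(−38r) = (12.90909 − 1)/43.65409 = 0.272806
r = −ln(0.272806)/38 = 1.29899/38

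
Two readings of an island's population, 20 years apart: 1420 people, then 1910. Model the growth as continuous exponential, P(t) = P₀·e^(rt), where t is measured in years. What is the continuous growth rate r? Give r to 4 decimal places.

r ≈ 0.0148 per year

1910 = 1420 · e^(r·20)
e^(20r) = 1910/1420 = 1.34507
r = ln(1.34507) / 20 = 0.29645 / 20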